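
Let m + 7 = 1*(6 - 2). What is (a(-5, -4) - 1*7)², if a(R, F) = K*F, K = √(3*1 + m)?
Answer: 49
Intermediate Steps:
m = -3 (m = -7 + 1*(6 - 2) = -7 + 1*4 = -7 + 4 = -3)
K = 0 (K = √(3*1 - 3) = √(3 - 3) = √0 = 0)
a(R, F) = 0 (a(R, F) = 0*F = 0)
(a(-5, -4) - 1*7)² = (0 - 1*7)² = (0 - 7)² = (-7)² = 49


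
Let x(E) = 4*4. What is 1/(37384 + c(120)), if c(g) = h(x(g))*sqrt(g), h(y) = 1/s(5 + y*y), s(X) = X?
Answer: 106109811/3966809174419 - 87*sqrt(30)/15867236697676 ≈ 2.6749e-5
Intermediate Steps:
x(E) = 16
h(y) = 1/(5 + y**2) (h(y) = 1/(5 + y*y) = 1/(5 + y**2))
c(g) = sqrt(g)/261 (c(g) = sqrt(g)/(5 + 16**2) = sqrt(g)/(5 + 256) = sqrt(g)/261)
1/(37384 + c(120)) = 1/(37384 + sqrt(120)/261) = 1/(37384 + (2*sqrt(30))/261) = 1/(37384 + 2*sqrt(30)/261)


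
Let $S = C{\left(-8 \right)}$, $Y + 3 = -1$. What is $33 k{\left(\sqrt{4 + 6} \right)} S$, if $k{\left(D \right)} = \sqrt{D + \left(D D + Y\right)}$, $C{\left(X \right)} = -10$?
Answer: $- 330 \sqrt{6 + \sqrt{10}} \approx -998.89$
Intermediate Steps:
$Y = -4$ ($Y = -3 - 1 = -4$)
$S = -10$
$k{\left(D \right)} = \sqrt{-4 + D + D^{2}}$ ($k{\left(D \right)} = \sqrt{D + \left(D D - 4\right)} = \sqrt{D + \left(D^{2} - 4\right)} = \sqrt{D + \left(-4 + D^{2}\right)} = \sqrt{-4 + D + D^{2}}$)
$33 k{\left(\sqrt{4 + 6} \right)} S = 33 \sqrt{-4 + \sqrt{4 + 6} + \left(\sqrt{4 + 6}\right)^{2}} \left(-10\right) = 33 \sqrt{-4 + \sqrt{10} + \left(\sqrt{10}\right)^{2}} \left(-10\right) = 33 \sqrt{-4 + \sqrt{10} + 10} \left(-10\right) = 33 \sqrt{6 + \sqrt{10}} \left(-10\right) = - 330 \sqrt{6 + \sqrt{10}}$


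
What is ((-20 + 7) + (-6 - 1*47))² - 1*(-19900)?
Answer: 24256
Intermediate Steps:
((-20 + 7) + (-6 - 1*47))² - 1*(-19900) = (-13 + (-6 - 47))² + 19900 = (-13 - 53)² + 19900 = (-66)² + 19900 = 4356 + 19900 = 24256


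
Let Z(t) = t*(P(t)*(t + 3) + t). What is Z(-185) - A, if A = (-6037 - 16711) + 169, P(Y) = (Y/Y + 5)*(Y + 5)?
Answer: -36306796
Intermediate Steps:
P(Y) = 30 + 6*Y (P(Y) = (1 + 5)*(5 + Y) = 6*(5 + Y) = 30 + 6*Y)
A = -22579 (A = -22748 + 169 = -22579)
Z(t) = t*(t + (3 + t)*(30 + 6*t)) (Z(t) = t*((30 + 6*t)*(t + 3) + t) = t*((30 + 6*t)*(3 + t) + t) = t*((3 + t)*(30 + 6*t) + t) = t*(t + (3 + t)*(30 + 6*t)))
Z(-185) - A = -185*(90 + 6*(-185)² + 49*(-185)) - 1*(-22579) = -185*(90 + 6*34225 - 9065) + 22579 = -185*(90 + 205350 - 9065) + 22579 = -185*196375 + 22579 = -36329375 + 22579 = -36306796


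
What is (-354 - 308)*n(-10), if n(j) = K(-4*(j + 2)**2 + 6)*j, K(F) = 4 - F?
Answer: 1681480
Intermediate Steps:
n(j) = j*(-2 + 4*(2 + j)**2) (n(j) = (4 - (-4*(j + 2)**2 + 6))*j = (4 - (-4*(2 + j)**2 + 6))*j = (4 - (6 - 4*(2 + j)**2))*j = (4 + (-6 + 4*(2 + j)**2))*j = (-2 + 4*(2 + j)**2)*j = j*(-2 + 4*(2 + j)**2))
(-354 - 308)*n(-10) = (-354 - 308)*(2*(-10)*(-1 + 2*(2 - 10)**2)) = -1324*(-10)*(-1 + 2*(-8)**2) = -1324*(-10)*(-1 + 2*64) = -1324*(-10)*(-1 + 128) = -1324*(-10)*127 = -662*(-2540) = 1681480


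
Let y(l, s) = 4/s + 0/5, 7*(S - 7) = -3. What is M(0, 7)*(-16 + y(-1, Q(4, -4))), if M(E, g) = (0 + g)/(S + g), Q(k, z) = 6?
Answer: -2254/285 ≈ -7.9088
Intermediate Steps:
S = 46/7 (S = 7 + (⅐)*(-3) = 7 - 3/7 = 46/7 ≈ 6.5714)
M(E, g) = g/(46/7 + g) (M(E, g) = (0 + g)/(46/7 + g) = g/(46/7 + g))
y(l, s) = 4/s (y(l, s) = 4/s + 0*(⅕) = 4/s + 0 = 4/s)
M(0, 7)*(-16 + y(-1, Q(4, -4))) = (7*7/(46 + 7*7))*(-16 + 4/6) = (7*7/(46 + 49))*(-16 + 4*(⅙)) = (7*7/95)*(-16 + ⅔) = (7*7*(1/95))*(-46/3) = (49/95)*(-46/3) = -2254/285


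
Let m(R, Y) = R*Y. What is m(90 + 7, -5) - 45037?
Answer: -45522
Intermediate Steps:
m(90 + 7, -5) - 45037 = (90 + 7)*(-5) - 45037 = 97*(-5) - 45037 = -485 - 45037 = -45522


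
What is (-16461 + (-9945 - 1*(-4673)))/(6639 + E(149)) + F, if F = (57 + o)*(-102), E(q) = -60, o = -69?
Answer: 8030963/6579 ≈ 1220.7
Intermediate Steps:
F = 1224 (F = (57 - 69)*(-102) = -12*(-102) = 1224)
(-16461 + (-9945 - 1*(-4673)))/(6639 + E(149)) + F = (-16461 + (-9945 - 1*(-4673)))/(6639 - 60) + 1224 = (-16461 + (-9945 + 4673))/6579 + 1224 = (-16461 - 5272)*(1/6579) + 1224 = -21733*1/6579 + 1224 = -21733/6579 + 1224 = 8030963/6579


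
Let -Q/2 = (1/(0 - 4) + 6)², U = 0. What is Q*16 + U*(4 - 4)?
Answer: -1058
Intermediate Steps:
Q = -529/8 (Q = -2*(1/(0 - 4) + 6)² = -2*(1/(-4) + 6)² = -2*(-¼ + 6)² = -2*(23/4)² = -2*529/16 = -529/8 ≈ -66.125)
Q*16 + U*(4 - 4) = -529/8*16 + 0*(4 - 4) = -1058 + 0*0 = -1058 + 0 = -1058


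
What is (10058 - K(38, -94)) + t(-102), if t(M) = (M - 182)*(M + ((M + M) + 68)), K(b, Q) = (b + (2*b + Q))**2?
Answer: 77250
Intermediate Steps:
K(b, Q) = (Q + 3*b)**2 (K(b, Q) = (b + (Q + 2*b))**2 = (Q + 3*b)**2)
t(M) = (-182 + M)*(68 + 3*M) (t(M) = (-182 + M)*(M + (2*M + 68)) = (-182 + M)*(M + (68 + 2*M)) = (-182 + M)*(68 + 3*M))
(10058 - K(38, -94)) + t(-102) = (10058 - (-94 + 3*38)**2) + (-12376 - 478*(-102) + 3*(-102)**2) = (10058 - (-94 + 114)**2) + (-12376 + 48756 + 3*10404) = (10058 - 1*20**2) + (-12376 + 48756 + 31212) = (10058 - 1*400) + 67592 = (10058 - 400) + 67592 = 9658 + 67592 = 77250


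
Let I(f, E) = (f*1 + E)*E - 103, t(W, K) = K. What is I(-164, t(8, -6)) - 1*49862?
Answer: -48945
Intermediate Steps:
I(f, E) = -103 + E*(E + f) (I(f, E) = (f + E)*E - 103 = (E + f)*E - 103 = E*(E + f) - 103 = -103 + E*(E + f))
I(-164, t(8, -6)) - 1*49862 = (-103 + (-6)² - 6*(-164)) - 1*49862 = (-103 + 36 + 984) - 49862 = 917 - 49862 = -48945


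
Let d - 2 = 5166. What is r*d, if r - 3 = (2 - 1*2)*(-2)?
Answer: 15504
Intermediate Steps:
d = 5168 (d = 2 + 5166 = 5168)
r = 3 (r = 3 + (2 - 1*2)*(-2) = 3 + (2 - 2)*(-2) = 3 + 0*(-2) = 3 + 0 = 3)
r*d = 3*5168 = 15504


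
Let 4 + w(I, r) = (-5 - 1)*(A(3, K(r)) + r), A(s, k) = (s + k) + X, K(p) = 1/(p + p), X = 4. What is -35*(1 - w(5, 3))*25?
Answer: -57750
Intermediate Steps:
K(p) = 1/(2*p)
A(s, k) = 4 + k + s (A(s, k) = (s + k) + 4 = (k + s) + 4 = 4 + k + s)
w(I, r) = -46 - 6*r - 3/r (w(I, r) = -4 + (-5 - 1)*((4 + 1/(2*r) + 3) + r) = -4 - 6*((7 + 1/(2*r)) + r) = -4 - 6*(7 + r + 1/(2*r)) = -4 + (-42 - 6*r - 3/r) = -46 - 6*r - 3/r)
-35*(1 - w(5, 3))*25 = -35*(1 - (-46 - 6*3 - 3/3))*25 = -35*(1 - (-46 - 18 - 3*1/3))*25 = -35*(1 - (-46 - 18 - 1))*25 = -35*(1 - 1*(-65))*25 = -35*(1 + 65)*25 = -35*66*25 = -2310*25 = -57750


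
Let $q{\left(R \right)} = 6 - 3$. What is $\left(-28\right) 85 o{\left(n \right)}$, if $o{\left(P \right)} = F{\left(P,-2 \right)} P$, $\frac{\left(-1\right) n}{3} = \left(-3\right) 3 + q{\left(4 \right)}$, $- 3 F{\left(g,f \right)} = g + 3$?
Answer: $299880$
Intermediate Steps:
$F{\left(g,f \right)} = -1 - \frac{g}{3}$ ($F{\left(g,f \right)} = - \frac{g + 3}{3} = - \frac{3 + g}{3} = -1 - \frac{g}{3}$)
$q{\left(R \right)} = 3$ ($q{\left(R \right)} = 6 - 3 = 3$)
$n = 18$ ($n = - 3 \left(\left(-3\right) 3 + 3\right) = - 3 \left(-9 + 3\right) = \left(-3\right) \left(-6\right) = 18$)
$o{\left(P \right)} = P \left(-1 - \frac{P}{3}\right)$ ($o{\left(P \right)} = \left(-1 - \frac{P}{3}\right) P = P \left(-1 - \frac{P}{3}\right)$)
$\left(-28\right) 85 o{\left(n \right)} = \left(-28\right) 85 \left(\left(- \frac{1}{3}\right) 18 \left(3 + 18\right)\right) = - 2380 \left(\left(- \frac{1}{3}\right) 18 \cdot 21\right) = \left(-2380\right) \left(-126\right) = 299880$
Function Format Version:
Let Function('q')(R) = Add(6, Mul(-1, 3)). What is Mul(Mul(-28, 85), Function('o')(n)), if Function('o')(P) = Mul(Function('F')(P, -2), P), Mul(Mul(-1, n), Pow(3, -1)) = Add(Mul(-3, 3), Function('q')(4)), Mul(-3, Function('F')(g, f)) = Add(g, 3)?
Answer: 299880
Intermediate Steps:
Function('F')(g, f) = Add(-1, Mul(Rational(-1, 3), g)) (Function('F')(g, f) = Mul(Rational(-1, 3), Add(g, 3)) = Mul(Rational(-1, 3), Add(3, g)) = Add(-1, Mul(Rational(-1, 3), g)))
Function('q')(R) = 3 (Function('q')(R) = Add(6, -3) = 3)
n = 18 (n = Mul(-3, Add(Mul(-3, 3), 3)) = Mul(-3, Add(-9, 3)) = Mul(-3, -6) = 18)
Function('o')(P) = Mul(P, Add(-1, Mul(Rational(-1, 3), P))) (Function('o')(P) = Mul(Add(-1, Mul(Rational(-1, 3), P)), P) = Mul(P, Add(-1, Mul(Rational(-1, 3), P))))
Mul(Mul(-28, 85), Function('o')(n)) = Mul(Mul(-28, 85), Mul(Rational(-1, 3), 18, Add(3, 18))) = Mul(-2380, Mul(Rational(-1, 3), 18, 21)) = Mul(-2380, -126) = 299880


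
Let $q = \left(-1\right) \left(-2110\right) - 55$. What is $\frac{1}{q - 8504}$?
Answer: $- \frac{1}{6449} \approx -0.00015506$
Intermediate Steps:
$q = 2055$ ($q = 2110 - 55 = 2055$)
$\frac{1}{q - 8504} = \frac{1}{2055 - 8504} = \frac{1}{-6449} = - \frac{1}{6449}$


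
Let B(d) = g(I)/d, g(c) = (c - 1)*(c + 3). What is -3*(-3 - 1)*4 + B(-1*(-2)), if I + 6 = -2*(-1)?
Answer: 101/2 ≈ 50.500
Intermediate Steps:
I = -4 (I = -6 - 2*(-1) = -6 + 2 = -4)
g(c) = (-1 + c)*(3 + c)
B(d) = 5/d (B(d) = (-3 + (-4)**2 + 2*(-4))/d = (-3 + 16 - 8)/d = 5/d)
-3*(-3 - 1)*4 + B(-1*(-2)) = -3*(-3 - 1)*4 + 5/((-1*(-2))) = -3*(-4)*4 + 5/2 = 12*4 + 5*(1/2) = 48 + 5/2 = 101/2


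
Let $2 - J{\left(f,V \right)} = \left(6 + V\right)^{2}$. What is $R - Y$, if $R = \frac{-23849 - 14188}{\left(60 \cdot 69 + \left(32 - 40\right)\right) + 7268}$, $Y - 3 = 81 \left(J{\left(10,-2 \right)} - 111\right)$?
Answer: $\frac{38450921}{3800} \approx 10119.0$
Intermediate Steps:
$J{\left(f,V \right)} = 2 - \left(6 + V\right)^{2}$
$Y = -10122$ ($Y = 3 + 81 \left(\left(2 - \left(6 - 2\right)^{2}\right) - 111\right) = 3 + 81 \left(\left(2 - 4^{2}\right) - 111\right) = 3 + 81 \left(\left(2 - 16\right) - 111\right) = 3 + 81 \left(-14 - 111\right) = 3 + 81 \left(-125\right) = 3 - 10125 = -10122$)
$R = - \frac{12679}{3800}$ ($R = - \frac{38037}{\left(4140 + \left(32 - 40\right)\right) + 7268} = - \frac{38037}{\left(4140 - 8\right) + 7268} = - \frac{38037}{4132 + 7268} = - \frac{38037}{11400} = \left(-38037\right) \frac{1}{11400} = - \frac{12679}{3800} \approx -3.3366$)
$R - Y = - \frac{12679}{3800} - -10122 = - \frac{12679}{3800} + 10122 = \frac{38450921}{3800}$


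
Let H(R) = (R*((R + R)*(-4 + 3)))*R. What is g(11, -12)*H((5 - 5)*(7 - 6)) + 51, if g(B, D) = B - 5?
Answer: 51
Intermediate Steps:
g(B, D) = -5 + B
H(R) = -2*R³ (H(R) = (R*((2*R)*(-1)))*R = (R*(-2*R))*R = (-2*R²)*R = -2*R³)
g(11, -12)*H((5 - 5)*(7 - 6)) + 51 = (-5 + 11)*(-2*(5 - 5)³*(7 - 6)³) + 51 = 6*(-2*(0*1)³) + 51 = 6*(-2*0³) + 51 = 6*(-2*0) + 51 = 6*0 + 51 = 0 + 51 = 51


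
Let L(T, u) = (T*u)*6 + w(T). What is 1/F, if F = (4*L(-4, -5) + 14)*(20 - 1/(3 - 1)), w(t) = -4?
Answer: 1/9321 ≈ 0.00010728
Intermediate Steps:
L(T, u) = -4 + 6*T*u (L(T, u) = (T*u)*6 - 4 = 6*T*u - 4 = -4 + 6*T*u)
F = 9321 (F = (4*(-4 + 6*(-4)*(-5)) + 14)*(20 - 1/(3 - 1)) = (4*(-4 + 120) + 14)*(20 - 1/2) = (4*116 + 14)*(20 - 1*½) = (464 + 14)*(20 - ½) = 478*(39/2) = 9321)
1/F = 1/9321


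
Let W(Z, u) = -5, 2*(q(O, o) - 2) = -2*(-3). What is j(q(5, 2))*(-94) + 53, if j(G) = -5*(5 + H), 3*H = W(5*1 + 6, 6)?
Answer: 4859/3 ≈ 1619.7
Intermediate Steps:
q(O, o) = 5 (q(O, o) = 2 + (-2*(-3))/2 = 2 + (½)*6 = 2 + 3 = 5)
H = -5/3 (H = (⅓)*(-5) = -5/3 ≈ -1.6667)
j(G) = -50/3 (j(G) = -5*(5 - 5/3) = -5*10/3 = -50/3)
j(q(5, 2))*(-94) + 53 = -50/3*(-94) + 53 = 4700/3 + 53 = 4859/3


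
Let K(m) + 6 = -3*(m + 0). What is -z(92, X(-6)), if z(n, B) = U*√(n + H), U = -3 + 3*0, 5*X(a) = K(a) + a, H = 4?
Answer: 12*√6 ≈ 29.394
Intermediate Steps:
K(m) = -6 - 3*m (K(m) = -6 - 3*(m + 0) = -6 - 3*m)
X(a) = -6/5 - 2*a/5 (X(a) = ((-6 - 3*a) + a)/5 = (-6 - 2*a)/5 = -6/5 - 2*a/5)
U = -3 (U = -3 + 0 = -3)
z(n, B) = -3*√(4 + n) (z(n, B) = -3*√(n + 4) = -3*√(4 + n))
-z(92, X(-6)) = -(-3)*√(4 + 92) = -(-3)*√96 = -(-3)*4*√6 = -(-12)*√6 = 12*√6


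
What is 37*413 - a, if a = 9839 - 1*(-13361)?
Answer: -7919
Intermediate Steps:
a = 23200 (a = 9839 + 13361 = 23200)
37*413 - a = 37*413 - 1*23200 = 15281 - 23200 = -7919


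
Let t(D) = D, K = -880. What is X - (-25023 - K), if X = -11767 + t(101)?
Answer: 12477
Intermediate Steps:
X = -11666 (X = -11767 + 101 = -11666)
X - (-25023 - K) = -11666 - (-25023 - 1*(-880)) = -11666 - (-25023 + 880) = -11666 - 1*(-24143) = -11666 + 24143 = 12477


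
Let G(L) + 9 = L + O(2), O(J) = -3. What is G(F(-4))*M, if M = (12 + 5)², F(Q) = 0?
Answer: -3468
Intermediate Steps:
G(L) = -12 + L (G(L) = -9 + (L - 3) = -9 + (-3 + L) = -12 + L)
M = 289 (M = 17² = 289)
G(F(-4))*M = (-12 + 0)*289 = -12*289 = -3468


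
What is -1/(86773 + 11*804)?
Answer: -1/95617 ≈ -1.0458e-5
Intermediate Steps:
-1/(86773 + 11*804) = -1/(86773 + 8844) = -1/95617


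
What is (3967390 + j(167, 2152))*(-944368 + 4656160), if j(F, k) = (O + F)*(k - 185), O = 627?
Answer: 20523195784896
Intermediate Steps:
j(F, k) = (-185 + k)*(627 + F) (j(F, k) = (627 + F)*(k - 185) = (627 + F)*(-185 + k) = (-185 + k)*(627 + F))
(3967390 + j(167, 2152))*(-944368 + 4656160) = (3967390 + (-115995 - 185*167 + 627*2152 + 167*2152))*(-944368 + 4656160) = (3967390 + (-115995 - 30895 + 1349304 + 359384))*3711792 = (3967390 + 1561798)*3711792 = 5529188*3711792 = 20523195784896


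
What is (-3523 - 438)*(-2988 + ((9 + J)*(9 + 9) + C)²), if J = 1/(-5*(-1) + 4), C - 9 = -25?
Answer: -74926276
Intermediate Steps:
C = -16 (C = 9 - 25 = -16)
J = ⅑ (J = 1/(5 + 4) = 1/9 = ⅑ ≈ 0.11111)
(-3523 - 438)*(-2988 + ((9 + J)*(9 + 9) + C)²) = (-3523 - 438)*(-2988 + ((9 + ⅑)*(9 + 9) - 16)²) = -3961*(-2988 + ((82/9)*18 - 16)²) = -3961*(-2988 + (164 - 16)²) = -3961*(-2988 + 148²) = -3961*(-2988 + 21904) = -3961*18916 = -74926276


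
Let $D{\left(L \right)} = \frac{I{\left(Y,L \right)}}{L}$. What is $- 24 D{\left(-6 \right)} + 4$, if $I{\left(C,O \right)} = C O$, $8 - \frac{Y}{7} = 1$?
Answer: $-1172$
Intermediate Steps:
$Y = 49$ ($Y = 56 - 7 = 49$)
$D{\left(L \right)} = 49$ ($D{\left(L \right)} = \frac{49 L}{L} = 49$)
$- 24 D{\left(-6 \right)} + 4 = \left(-24\right) 49 + 4 = -1176 + 4 = -1172$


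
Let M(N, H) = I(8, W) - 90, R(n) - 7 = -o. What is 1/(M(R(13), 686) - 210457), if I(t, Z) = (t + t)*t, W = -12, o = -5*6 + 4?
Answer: -1/210419 ≈ -4.7524e-6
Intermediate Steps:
o = -26 (o = -30 + 4 = -26)
I(t, Z) = 2*t**2 (I(t, Z) = (2*t)*t = 2*t**2)
R(n) = 33 (R(n) = 7 - 1*(-26) = 7 + 26 = 33)
M(N, H) = 38 (M(N, H) = 2*8**2 - 90 = 2*64 - 90 = 128 - 90 = 38)
1/(M(R(13), 686) - 210457) = 1/(38 - 210457) = 1/(-210419) = -1/210419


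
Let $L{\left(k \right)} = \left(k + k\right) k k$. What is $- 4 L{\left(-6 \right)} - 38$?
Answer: $1690$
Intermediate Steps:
$L{\left(k \right)} = 2 k^{3}$ ($L{\left(k \right)} = 2 k k^{2} = 2 k^{3}$)
$- 4 L{\left(-6 \right)} - 38 = - 4 \cdot 2 \left(-6\right)^{3} - 38 = - 4 \cdot 2 \left(-216\right) - 38 = \left(-4\right) \left(-432\right) - 38 = 1728 - 38 = 1690$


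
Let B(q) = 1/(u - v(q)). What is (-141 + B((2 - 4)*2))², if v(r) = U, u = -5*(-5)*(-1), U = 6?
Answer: 19114384/961 ≈ 19890.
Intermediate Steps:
u = -25 (u = 25*(-1) = -25)
v(r) = 6
B(q) = -1/31 (B(q) = 1/(-25 - 1*6) = 1/(-25 - 6) = 1/(-31) = -1/31)
(-141 + B((2 - 4)*2))² = (-141 - 1/31)² = (-4372/31)² = 19114384/961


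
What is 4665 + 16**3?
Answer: 8761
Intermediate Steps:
4665 + 16**3 = 4665 + 4096 = 8761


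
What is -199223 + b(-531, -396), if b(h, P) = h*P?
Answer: 11053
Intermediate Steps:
b(h, P) = P*h
-199223 + b(-531, -396) = -199223 - 396*(-531) = -199223 + 210276 = 11053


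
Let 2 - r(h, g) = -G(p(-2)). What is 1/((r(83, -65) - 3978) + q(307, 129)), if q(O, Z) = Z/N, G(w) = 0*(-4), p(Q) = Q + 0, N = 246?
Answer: -82/325989 ≈ -0.00025154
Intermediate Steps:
p(Q) = Q
G(w) = 0
q(O, Z) = Z/246
r(h, g) = 2 (r(h, g) = 2 - (-1)*0 = 2 - 1*0 = 2 + 0 = 2)
1/((r(83, -65) - 3978) + q(307, 129)) = 1/((2 - 3978) + (1/246)*129) = 1/(-3976 + 43/82) = 1/(-325989/82) = -82/325989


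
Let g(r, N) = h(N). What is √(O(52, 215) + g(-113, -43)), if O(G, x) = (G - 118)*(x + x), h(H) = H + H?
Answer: I*√28466 ≈ 168.72*I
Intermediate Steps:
h(H) = 2*H
g(r, N) = 2*N
O(G, x) = 2*x*(-118 + G) (O(G, x) = (-118 + G)*(2*x) = 2*x*(-118 + G))
√(O(52, 215) + g(-113, -43)) = √(2*215*(-118 + 52) + 2*(-43)) = √(2*215*(-66) - 86) = √(-28380 - 86) = √(-28466) = I*√28466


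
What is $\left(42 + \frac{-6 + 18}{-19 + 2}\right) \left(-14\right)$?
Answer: $- \frac{9828}{17} \approx -578.12$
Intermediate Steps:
$\left(42 + \frac{-6 + 18}{-19 + 2}\right) \left(-14\right) = \left(42 + \frac{12}{-17}\right) \left(-14\right) = \left(42 + 12 \left(- \frac{1}{17}\right)\right) \left(-14\right) = \left(42 - \frac{12}{17}\right) \left(-14\right) = \frac{702}{17} \left(-14\right) = - \frac{9828}{17}$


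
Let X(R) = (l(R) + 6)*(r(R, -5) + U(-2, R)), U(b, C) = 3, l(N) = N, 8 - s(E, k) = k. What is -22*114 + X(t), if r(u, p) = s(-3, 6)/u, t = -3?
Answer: -2501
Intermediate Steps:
s(E, k) = 8 - k
r(u, p) = 2/u (r(u, p) = (8 - 1*6)/u = (8 - 6)/u = 2/u)
X(R) = (3 + 2/R)*(6 + R) (X(R) = (R + 6)*(2/R + 3) = (6 + R)*(3 + 2/R) = (3 + 2/R)*(6 + R))
-22*114 + X(t) = -22*114 + (20 + 3*(-3) + 12/(-3)) = -2508 + (20 - 9 + 12*(-1/3)) = -2508 + (20 - 9 - 4) = -2508 + 7 = -2501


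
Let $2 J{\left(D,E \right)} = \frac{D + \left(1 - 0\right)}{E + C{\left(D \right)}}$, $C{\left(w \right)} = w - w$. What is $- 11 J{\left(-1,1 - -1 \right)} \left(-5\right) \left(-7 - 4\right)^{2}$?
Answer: $0$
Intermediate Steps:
$C{\left(w \right)} = 0$
$J{\left(D,E \right)} = \frac{1 + D}{2 E}$ ($J{\left(D,E \right)} = \frac{\left(D + \left(1 - 0\right)\right) \frac{1}{E + 0}}{2} = \frac{\left(D + \left(1 + 0\right)\right) \frac{1}{E}}{2} = \frac{\left(D + 1\right) \frac{1}{E}}{2} = \frac{\left(1 + D\right) \frac{1}{E}}{2} = \frac{\frac{1}{E} \left(1 + D\right)}{2} = \frac{1 + D}{2 E}$)
$- 11 J{\left(-1,1 - -1 \right)} \left(-5\right) \left(-7 - 4\right)^{2} = - 11 \frac{1 - 1}{2 \left(1 - -1\right)} \left(-5\right) \left(-7 - 4\right)^{2} = - 11 \cdot \frac{1}{2} \frac{1}{1 + 1} \cdot 0 \left(-5\right) \left(-7 - 4\right)^{2} = - 11 \cdot \frac{1}{2} \cdot \frac{1}{2} \cdot 0 \left(-5\right) \left(-11\right)^{2} = - 11 \cdot \frac{1}{2} \cdot \frac{1}{2} \cdot 0 \left(-5\right) 121 = \left(-11\right) 0 \left(-5\right) 121 = 0 \left(-5\right) 121 = 0 \cdot 121 = 0$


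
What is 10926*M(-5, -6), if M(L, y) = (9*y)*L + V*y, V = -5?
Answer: 3277800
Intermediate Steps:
M(L, y) = -5*y + 9*L*y (M(L, y) = (9*y)*L - 5*y = 9*L*y - 5*y = -5*y + 9*L*y)
10926*M(-5, -6) = 10926*(-6*(-5 + 9*(-5))) = 10926*(-6*(-5 - 45)) = 10926*(-6*(-50)) = 10926*300 = 3277800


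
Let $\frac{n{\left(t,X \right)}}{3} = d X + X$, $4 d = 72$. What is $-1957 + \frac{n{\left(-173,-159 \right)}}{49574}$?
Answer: $- \frac{97025381}{49574} \approx -1957.2$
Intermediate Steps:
$d = 18$ ($d = \frac{1}{4} \cdot 72 = 18$)
$n{\left(t,X \right)} = 57 X$ ($n{\left(t,X \right)} = 3 \left(18 X + X\right) = 3 \cdot 19 X = 57 X$)
$-1957 + \frac{n{\left(-173,-159 \right)}}{49574} = -1957 + \frac{57 \left(-159\right)}{49574} = -1957 - \frac{9063}{49574} = - \frac{97025381}{49574}$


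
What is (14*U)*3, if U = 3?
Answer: 126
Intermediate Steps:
(14*U)*3 = (14*3)*3 = 42*3 = 126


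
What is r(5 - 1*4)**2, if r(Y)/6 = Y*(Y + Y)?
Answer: 144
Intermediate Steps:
r(Y) = 12*Y**2 (r(Y) = 6*(Y*(Y + Y)) = 6*(Y*(2*Y)) = 6*(2*Y**2) = 12*Y**2)
r(5 - 1*4)**2 = (12*(5 - 1*4)**2)**2 = (12*(5 - 4)**2)**2 = (12*1**2)**2 = (12*1)**2 = 12**2 = 144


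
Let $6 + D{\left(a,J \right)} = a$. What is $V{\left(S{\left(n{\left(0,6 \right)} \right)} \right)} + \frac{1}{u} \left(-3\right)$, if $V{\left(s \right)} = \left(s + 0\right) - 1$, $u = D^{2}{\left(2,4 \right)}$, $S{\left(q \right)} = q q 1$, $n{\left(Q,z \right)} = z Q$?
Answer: $- \frac{19}{16} \approx -1.1875$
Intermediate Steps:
$D{\left(a,J \right)} = -6 + a$
$n{\left(Q,z \right)} = Q z$
$S{\left(q \right)} = q^{2}$ ($S{\left(q \right)} = q^{2} \cdot 1 = q^{2}$)
$u = 16$ ($u = \left(-6 + 2\right)^{2} = \left(-4\right)^{2} = 16$)
$V{\left(s \right)} = -1 + s$ ($V{\left(s \right)} = s - 1 = -1 + s$)
$V{\left(S{\left(n{\left(0,6 \right)} \right)} \right)} + \frac{1}{u} \left(-3\right) = \left(-1 + \left(0 \cdot 6\right)^{2}\right) + \frac{1}{16} \left(-3\right) = \left(-1 + 0^{2}\right) + \frac{1}{16} \left(-3\right) = \left(-1 + 0\right) - \frac{3}{16} = -1 - \frac{3}{16} = - \frac{19}{16}$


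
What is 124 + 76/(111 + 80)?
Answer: 23760/191 ≈ 124.40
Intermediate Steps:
124 + 76/(111 + 80) = 124 + 76/191 = 23760/191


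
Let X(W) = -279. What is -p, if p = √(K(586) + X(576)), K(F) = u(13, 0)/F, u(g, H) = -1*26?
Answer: -4*I*√1497230/293 ≈ -16.705*I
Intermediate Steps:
u(g, H) = -26
K(F) = -26/F
p = 4*I*√1497230/293 (p = √(-26/586 - 279) = √(-26*1/586 - 279) = √(-13/293 - 279) = √(-81760/293) = 4*I*√1497230/293 ≈ 16.705*I)
-p = -4*I*√1497230/293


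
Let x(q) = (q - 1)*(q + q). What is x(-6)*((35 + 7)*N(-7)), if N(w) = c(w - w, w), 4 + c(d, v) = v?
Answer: -38808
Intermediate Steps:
c(d, v) = -4 + v
N(w) = -4 + w
x(q) = 2*q*(-1 + q) (x(q) = (-1 + q)*(2*q) = 2*q*(-1 + q))
x(-6)*((35 + 7)*N(-7)) = (2*(-6)*(-1 - 6))*((35 + 7)*(-4 - 7)) = (2*(-6)*(-7))*(42*(-11)) = 84*(-462) = -38808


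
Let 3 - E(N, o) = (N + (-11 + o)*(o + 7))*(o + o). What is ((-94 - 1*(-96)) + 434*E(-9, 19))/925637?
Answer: -3280604/925637 ≈ -3.5442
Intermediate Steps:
E(N, o) = 3 - 2*o*(N + (-11 + o)*(7 + o)) (E(N, o) = 3 - (N + (-11 + o)*(o + 7))*(o + o) = 3 - (N + (-11 + o)*(7 + o))*2*o = 3 - 2*o*(N + (-11 + o)*(7 + o)))
((-94 - 1*(-96)) + 434*E(-9, 19))/925637 = ((-94 - 1*(-96)) + 434*(3 - 2*19³ + 8*19² + 154*19 - 2*(-9)*19))/925637 = ((-94 + 96) + 434*(3 - 2*6859 + 8*361 + 2926 + 342))*(1/925637) = (2 + 434*(3 - 13718 + 2888 + 2926 + 342))*(1/925637) = (2 + 434*(-7559))*(1/925637) = (2 - 3280606)*(1/925637) = -3280604*1/925637 = -3280604/925637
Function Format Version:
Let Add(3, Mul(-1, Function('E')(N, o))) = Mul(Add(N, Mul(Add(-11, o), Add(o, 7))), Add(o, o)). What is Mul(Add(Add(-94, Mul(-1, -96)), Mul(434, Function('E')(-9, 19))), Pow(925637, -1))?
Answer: Rational(-3280604, 925637) ≈ -3.5442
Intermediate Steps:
Function('E')(N, o) = Add(3, Mul(-2, o, Add(N, Mul(Add(-11, o), Add(7, o))))) (Function('E')(N, o) = Add(3, Mul(-1, Mul(Add(N, Mul(Add(-11, o), Add(o, 7))), Add(o, o)))) = Add(3, Mul(-1, Mul(Add(N, Mul(Add(-11, o), Add(7, o))), Mul(2, o)))) = Add(3, Mul(-1, Mul(2, o, Add(N, Mul(Add(-11, o), Add(7, o)))))) = Add(3, Mul(-2, o, Add(N, Mul(Add(-11, o), Add(7, o))))))
Mul(Add(Add(-94, Mul(-1, -96)), Mul(434, Function('E')(-9, 19))), Pow(925637, -1)) = Mul(Add(Add(-94, Mul(-1, -96)), Mul(434, Add(3, Mul(-2, Pow(19, 3)), Mul(8, Pow(19, 2)), Mul(154, 19), Mul(-2, -9, 19)))), Pow(925637, -1)) = Mul(Add(Add(-94, 96), Mul(434, Add(3, Mul(-2, 6859), Mul(8, 361), 2926, 342))), Rational(1, 925637)) = Mul(Add(2, Mul(434, Add(3, -13718, 2888, 2926, 342))), Rational(1, 925637)) = Mul(Add(2, Mul(434, -7559)), Rational(1, 925637)) = Mul(Add(2, -3280606), Rational(1, 925637)) = Mul(-3280604, Rational(1, 925637)) = Rational(-3280604, 925637)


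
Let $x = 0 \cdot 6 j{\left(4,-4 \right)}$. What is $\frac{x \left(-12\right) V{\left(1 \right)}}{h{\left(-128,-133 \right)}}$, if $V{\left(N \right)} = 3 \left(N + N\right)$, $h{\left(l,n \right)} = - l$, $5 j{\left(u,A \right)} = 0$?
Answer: $0$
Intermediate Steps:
$j{\left(u,A \right)} = 0$ ($j{\left(u,A \right)} = \frac{1}{5} \cdot 0 = 0$)
$x = 0$ ($x = 0 \cdot 6 \cdot 0 = 0 \cdot 0 = 0$)
$V{\left(N \right)} = 6 N$ ($V{\left(N \right)} = 3 \cdot 2 N = 6 N$)
$\frac{x \left(-12\right) V{\left(1 \right)}}{h{\left(-128,-133 \right)}} = \frac{0 \left(-12\right) 6 \cdot 1}{\left(-1\right) \left(-128\right)} = \frac{0 \cdot 6}{128} = 0 \cdot \frac{1}{128} = 0$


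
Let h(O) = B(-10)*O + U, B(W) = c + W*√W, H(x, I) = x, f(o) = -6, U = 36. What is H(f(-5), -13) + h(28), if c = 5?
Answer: 170 - 280*I*√10 ≈ 170.0 - 885.44*I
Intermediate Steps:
B(W) = 5 + W^(3/2) (B(W) = 5 + W*√W = 5 + W^(3/2))
h(O) = 36 + O*(5 - 10*I*√10) (h(O) = (5 + (-10)^(3/2))*O + 36 = (5 - 10*I*√10)*O + 36 = O*(5 - 10*I*√10) + 36 = 36 + O*(5 - 10*I*√10))
H(f(-5), -13) + h(28) = -6 + (36 + 5*28*(1 - 2*I*√10)) = -6 + (36 + (140 - 280*I*√10)) = -6 + (176 - 280*I*√10) = 170 - 280*I*√10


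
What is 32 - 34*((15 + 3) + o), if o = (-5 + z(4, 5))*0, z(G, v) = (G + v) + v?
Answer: -580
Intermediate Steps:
z(G, v) = G + 2*v
o = 0 (o = (-5 + (4 + 2*5))*0 = (-5 + (4 + 10))*0 = (-5 + 14)*0 = 9*0 = 0)
32 - 34*((15 + 3) + o) = 32 - 34*((15 + 3) + 0) = 32 - 34*(18 + 0) = 32 - 34*18 = 32 - 612 = -580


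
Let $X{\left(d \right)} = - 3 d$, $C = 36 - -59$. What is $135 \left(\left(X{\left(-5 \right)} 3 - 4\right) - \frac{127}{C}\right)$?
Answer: $\frac{101736}{19} \approx 5354.5$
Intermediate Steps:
$C = 95$ ($C = 36 + 59 = 95$)
$135 \left(\left(X{\left(-5 \right)} 3 - 4\right) - \frac{127}{C}\right) = 135 \left(\left(\left(-3\right) \left(-5\right) 3 - 4\right) - \frac{127}{95}\right) = 135 \left(\left(15 \cdot 3 - 4\right) - \frac{127}{95}\right) = 135 \left(\left(45 - 4\right) - \frac{127}{95}\right) = 135 \left(41 - \frac{127}{95}\right) = 135 \cdot \frac{3768}{95} = \frac{101736}{19}$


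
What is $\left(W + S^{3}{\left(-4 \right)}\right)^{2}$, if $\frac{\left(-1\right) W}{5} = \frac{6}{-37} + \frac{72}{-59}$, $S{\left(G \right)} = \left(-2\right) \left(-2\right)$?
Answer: $\frac{23963659204}{4765489} \approx 5028.6$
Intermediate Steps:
$S{\left(G \right)} = 4$
$W = \frac{15090}{2183}$ ($W = - 5 \left(\frac{6}{-37} + \frac{72}{-59}\right) = - 5 \left(6 \left(- \frac{1}{37}\right) + 72 \left(- \frac{1}{59}\right)\right) = - 5 \left(- \frac{6}{37} - \frac{72}{59}\right) = \left(-5\right) \left(- \frac{3018}{2183}\right) = \frac{15090}{2183} \approx 6.9125$)
$\left(W + S^{3}{\left(-4 \right)}\right)^{2} = \left(\frac{15090}{2183} + 4^{3}\right)^{2} = \left(\frac{15090}{2183} + 64\right)^{2} = \left(\frac{154802}{2183}\right)^{2} = \frac{23963659204}{4765489}$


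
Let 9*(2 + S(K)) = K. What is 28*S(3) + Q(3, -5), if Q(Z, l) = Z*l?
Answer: -185/3 ≈ -61.667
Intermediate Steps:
S(K) = -2 + K/9
28*S(3) + Q(3, -5) = 28*(-2 + (1/9)*3) + 3*(-5) = 28*(-2 + 1/3) - 15 = 28*(-5/3) - 15 = -140/3 - 15 = -185/3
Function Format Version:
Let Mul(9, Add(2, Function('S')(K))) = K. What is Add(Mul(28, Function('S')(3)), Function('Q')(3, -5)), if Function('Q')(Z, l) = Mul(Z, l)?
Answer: Rational(-185, 3) ≈ -61.667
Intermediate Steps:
Function('S')(K) = Add(-2, Mul(Rational(1, 9), K))
Add(Mul(28, Function('S')(3)), Function('Q')(3, -5)) = Add(Mul(28, Add(-2, Mul(Rational(1, 9), 3))), Mul(3, -5)) = Add(Mul(28, Add(-2, Rational(1, 3))), -15) = Add(Mul(28, Rational(-5, 3)), -15) = Add(Rational(-140, 3), -15) = Rational(-185, 3)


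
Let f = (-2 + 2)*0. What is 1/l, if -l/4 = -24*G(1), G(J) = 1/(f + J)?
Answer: 1/96 ≈ 0.010417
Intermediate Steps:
f = 0 (f = 0*0 = 0)
G(J) = 1/J (G(J) = 1/(0 + J) = 1/J)
l = 96 (l = -(-96)/1 = -(-96) = -4*(-24) = 96)
1/l = 1/96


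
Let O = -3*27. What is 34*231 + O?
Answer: 7773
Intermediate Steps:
O = -81
34*231 + O = 34*231 - 81 = 7854 - 81 = 7773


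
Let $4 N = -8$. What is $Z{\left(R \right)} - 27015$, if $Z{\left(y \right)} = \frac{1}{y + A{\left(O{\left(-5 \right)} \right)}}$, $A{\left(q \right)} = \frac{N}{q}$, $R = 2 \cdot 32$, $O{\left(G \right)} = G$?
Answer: $- \frac{8698825}{322} \approx -27015.0$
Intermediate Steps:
$N = -2$ ($N = \frac{1}{4} \left(-8\right) = -2$)
$R = 64$
$A{\left(q \right)} = - \frac{2}{q}$
$Z{\left(y \right)} = \frac{1}{\frac{2}{5} + y}$ ($Z{\left(y \right)} = \frac{1}{y - \frac{2}{-5}} = \frac{1}{y - - \frac{2}{5}} = \frac{1}{y + \frac{2}{5}} = \frac{1}{\frac{2}{5} + y}$)
$Z{\left(R \right)} - 27015 = \frac{5}{2 + 5 \cdot 64} - 27015 = \frac{5}{2 + 320} - 27015 = \frac{5}{322} - 27015 = - \frac{8698825}{322}$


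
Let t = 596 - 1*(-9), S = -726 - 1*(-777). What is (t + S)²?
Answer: 430336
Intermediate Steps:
S = 51 (S = -726 + 777 = 51)
t = 605 (t = 596 + 9 = 605)
(t + S)² = (605 + 51)² = 656² = 430336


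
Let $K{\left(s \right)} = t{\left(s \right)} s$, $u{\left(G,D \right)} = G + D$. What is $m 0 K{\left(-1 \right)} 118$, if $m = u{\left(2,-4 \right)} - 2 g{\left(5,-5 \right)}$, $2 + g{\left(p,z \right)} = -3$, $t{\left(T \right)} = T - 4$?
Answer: $0$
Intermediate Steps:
$u{\left(G,D \right)} = D + G$
$t{\left(T \right)} = -4 + T$ ($t{\left(T \right)} = T - 4 = -4 + T$)
$g{\left(p,z \right)} = -5$ ($g{\left(p,z \right)} = -2 - 3 = -5$)
$K{\left(s \right)} = s \left(-4 + s\right)$ ($K{\left(s \right)} = \left(-4 + s\right) s = s \left(-4 + s\right)$)
$m = 8$ ($m = \left(-4 + 2\right) - -10 = -2 + 10 = 8$)
$m 0 K{\left(-1 \right)} 118 = 8 \cdot 0 \left(- (-4 - 1)\right) 118 = 8 \cdot 0 \left(\left(-1\right) \left(-5\right)\right) 118 = 8 \cdot 0 \cdot 5 \cdot 118 = 8 \cdot 0 \cdot 118 = 0 \cdot 118 = 0$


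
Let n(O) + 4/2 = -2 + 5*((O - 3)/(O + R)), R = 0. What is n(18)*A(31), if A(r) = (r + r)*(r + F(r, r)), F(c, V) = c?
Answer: 1922/3 ≈ 640.67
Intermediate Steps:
A(r) = 4*r² (A(r) = (r + r)*(r + r) = (2*r)*(2*r) = 4*r²)
n(O) = -4 + 5*(-3 + O)/O (n(O) = -2 + (-2 + 5*((O - 3)/(O + 0))) = -2 + (-2 + 5*((-3 + O)/O)) = -2 + (-2 + 5*(-3 + O)/O) = -4 + 5*(-3 + O)/O)
n(18)*A(31) = ((-15 + 18)/18)*(4*31²) = ((1/18)*3)*(4*961) = (⅙)*3844 = 1922/3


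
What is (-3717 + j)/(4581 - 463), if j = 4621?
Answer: 452/2059 ≈ 0.21952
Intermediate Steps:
(-3717 + j)/(4581 - 463) = (-3717 + 4621)/(4581 - 463) = 904/4118 = 904*(1/4118) = 452/2059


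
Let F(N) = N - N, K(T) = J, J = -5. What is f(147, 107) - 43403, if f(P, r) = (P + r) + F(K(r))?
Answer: -43149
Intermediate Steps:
K(T) = -5
F(N) = 0
f(P, r) = P + r (f(P, r) = (P + r) + 0 = P + r)
f(147, 107) - 43403 = (147 + 107) - 43403 = 254 - 43403 = -43149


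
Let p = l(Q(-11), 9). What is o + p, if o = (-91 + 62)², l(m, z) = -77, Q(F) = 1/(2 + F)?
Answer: 764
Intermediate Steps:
o = 841 (o = (-29)² = 841)
p = -77
o + p = 841 - 77 = 764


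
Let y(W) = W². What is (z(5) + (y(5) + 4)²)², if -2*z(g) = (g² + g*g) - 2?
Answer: 667489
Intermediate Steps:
z(g) = 1 - g² (z(g) = -((g² + g*g) - 2)/2 = -((g² + g²) - 2)/2 = -(2*g² - 2)/2 = -(-2 + 2*g²)/2 = 1 - g²)
(z(5) + (y(5) + 4)²)² = ((1 - 1*5²) + (5² + 4)²)² = ((1 - 1*25) + (25 + 4)²)² = ((1 - 25) + 29²)² = (-24 + 841)² = 817² = 667489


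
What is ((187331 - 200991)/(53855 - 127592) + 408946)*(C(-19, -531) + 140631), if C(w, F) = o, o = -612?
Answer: 1407399338504126/24579 ≈ 5.7260e+10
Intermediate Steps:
C(w, F) = -612
((187331 - 200991)/(53855 - 127592) + 408946)*(C(-19, -531) + 140631) = ((187331 - 200991)/(53855 - 127592) + 408946)*(-612 + 140631) = (-13660/(-73737) + 408946)*140019 = (-13660*(-1/73737) + 408946)*140019 = (13660/73737 + 408946)*140019 = (30154464862/73737)*140019 = 1407399338504126/24579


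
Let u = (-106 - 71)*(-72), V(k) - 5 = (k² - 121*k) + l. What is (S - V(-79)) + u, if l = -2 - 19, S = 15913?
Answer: 12873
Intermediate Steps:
l = -21
V(k) = -16 + k² - 121*k (V(k) = 5 + ((k² - 121*k) - 21) = 5 + (-21 + k² - 121*k) = -16 + k² - 121*k)
u = 12744 (u = -177*(-72) = 12744)
(S - V(-79)) + u = (15913 - (-16 + (-79)² - 121*(-79))) + 12744 = (15913 - (-16 + 6241 + 9559)) + 12744 = (15913 - 1*15784) + 12744 = (15913 - 15784) + 12744 = 129 + 12744 = 12873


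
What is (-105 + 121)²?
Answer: 256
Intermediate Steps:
(-105 + 121)² = 16² = 256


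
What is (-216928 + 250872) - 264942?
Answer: -230998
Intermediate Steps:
(-216928 + 250872) - 264942 = 33944 - 264942 = -230998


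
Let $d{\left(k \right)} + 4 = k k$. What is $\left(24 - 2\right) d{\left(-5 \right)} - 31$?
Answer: $431$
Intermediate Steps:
$d{\left(k \right)} = -4 + k^{2}$ ($d{\left(k \right)} = -4 + k k = -4 + k^{2}$)
$\left(24 - 2\right) d{\left(-5 \right)} - 31 = \left(24 - 2\right) \left(-4 + \left(-5\right)^{2}\right) - 31 = \left(24 - 2\right) \left(-4 + 25\right) - 31 = 22 \cdot 21 - 31 = 462 - 31 = 431$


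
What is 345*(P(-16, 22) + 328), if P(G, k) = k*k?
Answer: 280140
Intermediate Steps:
P(G, k) = k²
345*(P(-16, 22) + 328) = 345*(22² + 328) = 345*(484 + 328) = 345*812 = 280140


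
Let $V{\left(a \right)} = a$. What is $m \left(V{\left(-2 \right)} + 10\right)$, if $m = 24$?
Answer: $192$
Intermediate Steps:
$m \left(V{\left(-2 \right)} + 10\right) = 24 \left(-2 + 10\right) = 24 \cdot 8 = 192$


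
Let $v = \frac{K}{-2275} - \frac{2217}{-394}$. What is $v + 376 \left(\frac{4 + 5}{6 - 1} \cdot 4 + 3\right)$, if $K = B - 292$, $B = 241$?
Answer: $\frac{3442745289}{896350} \approx 3840.8$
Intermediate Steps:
$K = -51$ ($K = 241 - 292 = -51$)
$v = \frac{5063769}{896350}$ ($v = - \frac{51}{-2275} - \frac{2217}{-394} = \left(-51\right) \left(- \frac{1}{2275}\right) - - \frac{2217}{394} = \frac{51}{2275} + \frac{2217}{394} = \frac{5063769}{896350} \approx 5.6493$)
$v + 376 \left(\frac{4 + 5}{6 - 1} \cdot 4 + 3\right) = \frac{5063769}{896350} + 376 \left(\frac{4 + 5}{6 - 1} \cdot 4 + 3\right) = \frac{5063769}{896350} + 376 \left(\frac{9}{5} \cdot 4 + 3\right) = \frac{5063769}{896350} + 376 \left(\frac{36}{5} + 3\right) = \frac{5063769}{896350} + 376 \cdot \frac{51}{5} = \frac{5063769}{896350} + \frac{19176}{5} = \frac{3442745289}{896350}$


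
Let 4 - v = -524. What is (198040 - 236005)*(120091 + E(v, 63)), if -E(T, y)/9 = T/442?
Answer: -1007505109275/221 ≈ -4.5588e+9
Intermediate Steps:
v = 528 (v = 4 - 1*(-524) = 4 + 524 = 528)
E(T, y) = -9*T/442
(198040 - 236005)*(120091 + E(v, 63)) = (198040 - 236005)*(120091 - 9/442*528) = -37965*(120091 - 2376/221) = -37965*26537735/221 = -1007505109275/221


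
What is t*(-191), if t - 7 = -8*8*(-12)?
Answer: -148025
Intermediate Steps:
t = 775 (t = 7 - 8*8*(-12) = 7 - 64*(-12) = 7 + 768 = 775)
t*(-191) = 775*(-191) = -148025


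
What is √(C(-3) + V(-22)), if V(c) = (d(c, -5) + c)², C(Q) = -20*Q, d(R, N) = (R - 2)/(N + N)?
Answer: 4*√694/5 ≈ 21.075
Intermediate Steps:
d(R, N) = (-2 + R)/(2*N) (d(R, N) = (-2 + R)/((2*N)) = (-2 + R)*(1/(2*N)) = (-2 + R)/(2*N))
V(c) = (⅕ + 9*c/10)² (V(c) = ((½)*(-2 + c)/(-5) + c)² = ((½)*(-⅕)*(-2 + c) + c)² = ((⅕ - c/10) + c)² = (⅕ + 9*c/10)²)
√(C(-3) + V(-22)) = √(-20*(-3) + (2 + 9*(-22))²/100) = √(60 + (2 - 198)²/100) = √(60 + (1/100)*(-196)²) = √(60 + (1/100)*38416) = √(60 + 9604/25) = √(11104/25) = 4*√694/5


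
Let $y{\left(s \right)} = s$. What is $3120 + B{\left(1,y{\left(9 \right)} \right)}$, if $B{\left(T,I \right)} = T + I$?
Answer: $3130$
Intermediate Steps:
$B{\left(T,I \right)} = I + T$
$3120 + B{\left(1,y{\left(9 \right)} \right)} = 3120 + \left(9 + 1\right) = 3120 + 10 = 3130$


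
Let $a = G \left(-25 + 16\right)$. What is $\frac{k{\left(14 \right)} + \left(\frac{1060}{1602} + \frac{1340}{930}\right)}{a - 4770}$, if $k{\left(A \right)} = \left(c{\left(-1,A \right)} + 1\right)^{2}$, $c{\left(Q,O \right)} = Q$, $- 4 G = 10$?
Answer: $- \frac{104416}{235770345} \approx -0.00044287$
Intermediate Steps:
$G = - \frac{5}{2}$ ($G = \left(- \frac{1}{4}\right) 10 = - \frac{5}{2} \approx -2.5$)
$k{\left(A \right)} = 0$ ($k{\left(A \right)} = \left(-1 + 1\right)^{2} = 0^{2} = 0$)
$a = \frac{45}{2}$ ($a = - \frac{5 \left(-25 + 16\right)}{2} = \left(- \frac{5}{2}\right) \left(-9\right) = \frac{45}{2} \approx 22.5$)
$\frac{k{\left(14 \right)} + \left(\frac{1060}{1602} + \frac{1340}{930}\right)}{a - 4770} = \frac{0 + \left(\frac{1060}{1602} + \frac{1340}{930}\right)}{\frac{45}{2} - 4770} = \frac{0 + \left(1060 \cdot \frac{1}{1602} + 1340 \cdot \frac{1}{930}\right)}{- \frac{9495}{2}} = \left(0 + \left(\frac{530}{801} + \frac{134}{93}\right)\right) \left(- \frac{2}{9495}\right) = \left(0 + \frac{52208}{24831}\right) \left(- \frac{2}{9495}\right) = \frac{52208}{24831} \left(- \frac{2}{9495}\right) = - \frac{104416}{235770345}$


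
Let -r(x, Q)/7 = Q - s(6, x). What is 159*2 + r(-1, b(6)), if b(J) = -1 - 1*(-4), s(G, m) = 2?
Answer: 311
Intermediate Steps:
b(J) = 3 (b(J) = -1 + 4 = 3)
r(x, Q) = 14 - 7*Q (r(x, Q) = -7*(Q - 1*2) = -7*(Q - 2) = -7*(-2 + Q) = 14 - 7*Q)
159*2 + r(-1, b(6)) = 159*2 + (14 - 7*3) = 318 + (14 - 21) = 318 - 7 = 311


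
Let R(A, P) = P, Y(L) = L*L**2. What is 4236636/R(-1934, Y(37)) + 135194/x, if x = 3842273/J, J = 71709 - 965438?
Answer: -6103961508558550/194622654269 ≈ -31363.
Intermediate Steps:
Y(L) = L**3
J = -893729
x = -3842273/893729 (x = 3842273/(-893729) = 3842273*(-1/893729) = -3842273/893729 ≈ -4.2991)
4236636/R(-1934, Y(37)) + 135194/x = 4236636/(37**3) + 135194/(-3842273/893729) = 4236636/50653 + 135194*(-893729/3842273) = 4236636*(1/50653) - 120826798426/3842273 = 4236636/50653 - 120826798426/3842273 = -6103961508558550/194622654269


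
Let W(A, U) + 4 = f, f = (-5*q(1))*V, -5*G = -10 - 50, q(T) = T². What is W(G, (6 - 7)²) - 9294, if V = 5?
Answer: -9323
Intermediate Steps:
G = 12 (G = -(-10 - 50)/5 = -⅕*(-60) = 12)
f = -25 (f = -5*1²*5 = -5*1*5 = -5*5 = -25)
W(A, U) = -29 (W(A, U) = -4 - 25 = -29)
W(G, (6 - 7)²) - 9294 = -29 - 9294 = -9323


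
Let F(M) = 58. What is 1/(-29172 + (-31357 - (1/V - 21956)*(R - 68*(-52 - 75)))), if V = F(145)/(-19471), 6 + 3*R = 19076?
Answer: 29/9690396456 ≈ 2.9927e-9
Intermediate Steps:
R = 19070/3 (R = -2 + (1/3)*19076 = -2 + 19076/3 = 19070/3 ≈ 6356.7)
V = -58/19471 (V = 58/(-19471) = 58*(-1/19471) = -58/19471 ≈ -0.0029788)
1/(-29172 + (-31357 - (1/V - 21956)*(R - 68*(-52 - 75)))) = 1/(-29172 + (-31357 - (1/(-58/19471) - 21956)*(19070/3 - 68*(-52 - 75)))) = 1/(-29172 + (-31357 - (-19471/58 - 21956)*(19070/3 - 68*(-127)))) = 1/(-29172 + (-31357 - (-1292919)*(19070/3 + 8636)/58)) = 1/(-29172 + (-31357 - (-1292919)*44978/(58*3))) = 1/(-29172 + (-31357 - 1*(-9692151797/29))) = 1/(-29172 + (-31357 + 9692151797/29)) = 1/(-29172 + 9691242444/29) = 1/(9690396456/29) = 29/9690396456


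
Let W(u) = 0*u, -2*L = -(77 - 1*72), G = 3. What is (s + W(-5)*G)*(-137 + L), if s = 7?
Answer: -1883/2 ≈ -941.50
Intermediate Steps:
L = 5/2 (L = -(-1)*(77 - 1*72)/2 = -(-1)*(77 - 72)/2 = -(-1)*5/2 = -½*(-5) = 5/2 ≈ 2.5000)
W(u) = 0
(s + W(-5)*G)*(-137 + L) = (7 + 0*3)*(-137 + 5/2) = (7 + 0)*(-269/2) = 7*(-269/2) = -1883/2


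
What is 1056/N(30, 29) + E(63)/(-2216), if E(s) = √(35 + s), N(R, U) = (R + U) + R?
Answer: 1056/89 - 7*√2/2216 ≈ 11.861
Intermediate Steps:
N(R, U) = U + 2*R
1056/N(30, 29) + E(63)/(-2216) = 1056/(29 + 2*30) + √(35 + 63)/(-2216) = 1056/(29 + 60) + √98*(-1/2216) = 1056/89 + (7*√2)*(-1/2216) = 1056*(1/89) - 7*√2/2216 = 1056/89 - 7*√2/2216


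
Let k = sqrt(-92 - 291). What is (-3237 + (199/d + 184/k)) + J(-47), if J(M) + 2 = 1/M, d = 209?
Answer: -31807553/9823 - 184*I*sqrt(383)/383 ≈ -3238.1 - 9.402*I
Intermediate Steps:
k = I*sqrt(383) (k = sqrt(-383) = I*sqrt(383) ≈ 19.57*I)
J(M) = -2 + 1/M
(-3237 + (199/d + 184/k)) + J(-47) = (-3237 + (199/209 + 184/((I*sqrt(383))))) + (-2 + 1/(-47)) = (-3237 + (199*(1/209) + 184*(-I*sqrt(383)/383))) + (-2 - 1/47) = (-3237 + (199/209 - 184*I*sqrt(383)/383)) - 95/47 = (-676334/209 - 184*I*sqrt(383)/383) - 95/47 = -31807553/9823 - 184*I*sqrt(383)/383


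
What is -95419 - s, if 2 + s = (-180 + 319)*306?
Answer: -137951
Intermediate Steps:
s = 42532 (s = -2 + (-180 + 319)*306 = -2 + 139*306 = -2 + 42534 = 42532)
-95419 - s = -95419 - 1*42532 = -95419 - 42532 = -137951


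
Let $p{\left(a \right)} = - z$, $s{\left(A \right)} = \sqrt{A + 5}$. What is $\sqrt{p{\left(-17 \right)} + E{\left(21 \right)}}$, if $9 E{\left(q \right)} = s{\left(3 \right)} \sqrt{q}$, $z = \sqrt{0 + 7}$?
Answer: $\frac{\sqrt{- 9 \sqrt{7} + 2 \sqrt{42}}}{3} \approx 1.098 i$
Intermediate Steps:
$s{\left(A \right)} = \sqrt{5 + A}$
$z = \sqrt{7} \approx 2.6458$
$p{\left(a \right)} = - \sqrt{7}$
$E{\left(q \right)} = \frac{2 \sqrt{2} \sqrt{q}}{9}$ ($E{\left(q \right)} = \frac{\sqrt{5 + 3} \sqrt{q}}{9} = \frac{\sqrt{8} \sqrt{q}}{9} = \frac{2 \sqrt{2} \sqrt{q}}{9}$)
$\sqrt{p{\left(-17 \right)} + E{\left(21 \right)}} = \sqrt{- \sqrt{7} + \frac{2 \sqrt{2} \sqrt{21}}{9}} = \sqrt{- \sqrt{7} + \frac{2 \sqrt{42}}{9}}$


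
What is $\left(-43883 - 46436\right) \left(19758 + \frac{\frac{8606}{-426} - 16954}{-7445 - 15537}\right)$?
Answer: $- \frac{8735861895371227}{4895166} \approx -1.7846 \cdot 10^{9}$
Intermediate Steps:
$\left(-43883 - 46436\right) \left(19758 + \frac{\frac{8606}{-426} - 16954}{-7445 - 15537}\right) = - 90319 \left(19758 + \frac{8606 \left(- \frac{1}{426}\right) - 16954}{-22982}\right) = - 90319 \left(19758 + \left(- \frac{4303}{213} - 16954\right) \left(- \frac{1}{22982}\right)\right) = - 90319 \left(19758 - - \frac{3615505}{4895166}\right) = - 90319 \left(19758 + \frac{3615505}{4895166}\right) = \left(-90319\right) \frac{96722305333}{4895166} = - \frac{8735861895371227}{4895166}$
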